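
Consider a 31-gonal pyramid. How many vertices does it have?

A pyramid on an n-gon base has one n-gon and n triangles: V = 31 + 1 = 32, E = 2·31 = 62, F = 31 + 1 = 32.

32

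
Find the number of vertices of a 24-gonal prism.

A prism on an n-gon has two n-gon bases and n rectangular sides: V = 2·24 = 48, E = 3·24 = 72, F = 24 + 2 = 26.

48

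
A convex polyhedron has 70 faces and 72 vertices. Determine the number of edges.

140

Here V − E + F = 2.
E = V + F − (2) = 72 + 70 − (2) = 140.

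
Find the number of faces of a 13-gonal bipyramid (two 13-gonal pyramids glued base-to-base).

A bipyramid over an n-gon has 2n triangular faces and n + 2 vertices: V = 13 + 2 = 15, E = 3·13 = 39, F = 2·13 = 26.
Check: V − E + F = 15 − 39 + 26 = 2.

26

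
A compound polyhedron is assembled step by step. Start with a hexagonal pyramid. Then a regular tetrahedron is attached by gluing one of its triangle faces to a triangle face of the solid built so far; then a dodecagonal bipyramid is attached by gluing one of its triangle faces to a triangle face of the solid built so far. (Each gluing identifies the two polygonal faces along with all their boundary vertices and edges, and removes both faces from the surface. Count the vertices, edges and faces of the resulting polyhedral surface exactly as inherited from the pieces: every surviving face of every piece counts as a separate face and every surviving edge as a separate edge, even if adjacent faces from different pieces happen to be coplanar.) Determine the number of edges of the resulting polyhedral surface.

A hexagonal pyramid: V=7, E=12, F=7.
Attach a regular tetrahedron (V=4, E=6, F=4) along a 3-gon: merge 3 vertices and 3 edges, delete both glued faces → V=8, E=15, F=9.
Attach a dodecagonal bipyramid (V=14, E=36, F=24) along a 3-gon: merge 3 vertices and 3 edges, delete both glued faces → V=19, E=48, F=31.
Check: V − E + F = 19 − 48 + 31 = 2.

48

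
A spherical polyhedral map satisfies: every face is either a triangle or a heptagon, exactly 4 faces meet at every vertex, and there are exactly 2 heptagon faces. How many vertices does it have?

14

Let x be the number of triangles; then F = 2 + x.
Edge–face incidences: 2E = 7·2 + 3·x = 14 + 3x.
Every vertex has degree 4, so 4V = 2E.
Euler: V − E + F = 2 ⇒ (2E)/4 − E + (2 + x) = 2.
Multiply by 8: 2·(2E) − 4·(2E) + 8·(2 + x) = 16, i.e. 16 + 8x − 2·(14 + 3x) = 16.
Collecting terms: 2x − 12 = 16, so 2x = 28, so x = 14.
Then 2E = 14 + 3·14 = 56, so E = 28, V = 2E/4 = 14, F = 2 + 14 = 16.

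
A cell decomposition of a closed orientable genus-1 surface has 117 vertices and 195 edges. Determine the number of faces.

For a closed orientable surface of genus 1, χ = 2 − 2·1 = 0.
F = 0 − V + E = 0 − 117 + 195 = 78.

78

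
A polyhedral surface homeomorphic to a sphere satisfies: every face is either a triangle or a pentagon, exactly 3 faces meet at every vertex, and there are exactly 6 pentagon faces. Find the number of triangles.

2

Let x be the number of triangles; then F = 6 + x.
Edge–face incidences: 2E = 5·6 + 3·x = 30 + 3x.
Every vertex has degree 3, so 3V = 2E.
Euler: V − E + F = 2 ⇒ (2E)/3 − E + (6 + x) = 2.
Multiply by 6: 2·(2E) − 3·(2E) + 6·(6 + x) = 12, i.e. 36 + 6x − (30 + 3x) = 12.
Collecting terms: 3x + 6 = 12, so 3x = 6, so x = 2.
Then 2E = 30 + 3·2 = 36, so E = 18, V = 2E/3 = 12, F = 6 + 2 = 8.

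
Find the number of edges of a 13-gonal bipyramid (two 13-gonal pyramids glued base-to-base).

39

A bipyramid over an n-gon has 2n triangular faces and n + 2 vertices: V = 13 + 2 = 15, E = 3·13 = 39, F = 2·13 = 26.
Check: V − E + F = 15 − 39 + 26 = 2.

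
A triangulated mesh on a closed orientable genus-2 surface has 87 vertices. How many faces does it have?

χ = 2 − 2·2 = -2, and every face is a triangle so 3F = 2E.
V − E + F = -2 with E = 3F/2 gives 87 − (3/2 − 1)·F = -2, so F = 178 and E = 267.

178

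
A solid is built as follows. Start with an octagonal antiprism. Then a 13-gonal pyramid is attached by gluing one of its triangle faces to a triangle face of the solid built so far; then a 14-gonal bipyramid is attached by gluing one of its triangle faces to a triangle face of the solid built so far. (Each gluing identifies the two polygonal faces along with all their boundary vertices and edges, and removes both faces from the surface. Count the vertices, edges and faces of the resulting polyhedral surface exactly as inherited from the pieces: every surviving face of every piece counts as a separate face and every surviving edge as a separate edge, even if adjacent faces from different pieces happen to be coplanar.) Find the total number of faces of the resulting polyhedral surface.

56

An octagonal antiprism: V=16, E=32, F=18.
Attach a 13-gonal pyramid (V=14, E=26, F=14) along a 3-gon: merge 3 vertices and 3 edges, delete both glued faces → V=27, E=55, F=30.
Attach a 14-gonal bipyramid (V=16, E=42, F=28) along a 3-gon: merge 3 vertices and 3 edges, delete both glued faces → V=40, E=94, F=56.
Check: V − E + F = 40 − 94 + 56 = 2.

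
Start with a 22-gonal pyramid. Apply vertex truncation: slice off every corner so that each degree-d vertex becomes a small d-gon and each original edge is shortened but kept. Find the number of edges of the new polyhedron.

The base solid has V = 23, E = 44, F = 23.
Truncation replaces each original edge-end by a new vertex, so V′ = 2E = 88.
Each original edge survives, and each old vertex of degree d contributes d new edges; summing degrees gives Σd = 2E, so E′ = E + 2E = 3E = 132.
Each original face survives and each original vertex becomes one new face: F′ = F + V = 46.

132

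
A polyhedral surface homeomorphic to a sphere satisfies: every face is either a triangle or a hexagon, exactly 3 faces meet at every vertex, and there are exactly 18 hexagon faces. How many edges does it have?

Let x be the number of triangles; then F = 18 + x.
Edge–face incidences: 2E = 6·18 + 3·x = 108 + 3x.
Every vertex has degree 3, so 3V = 2E.
Euler: V − E + F = 2 ⇒ (2E)/3 − E + (18 + x) = 2.
Multiply by 6: 2·(2E) − 3·(2E) + 6·(18 + x) = 12, i.e. 108 + 6x − (108 + 3x) = 12.
Collecting terms: 3x = 12, so x = 4.
Then 2E = 108 + 3·4 = 120, so E = 60, V = 2E/3 = 40, F = 18 + 4 = 22.

60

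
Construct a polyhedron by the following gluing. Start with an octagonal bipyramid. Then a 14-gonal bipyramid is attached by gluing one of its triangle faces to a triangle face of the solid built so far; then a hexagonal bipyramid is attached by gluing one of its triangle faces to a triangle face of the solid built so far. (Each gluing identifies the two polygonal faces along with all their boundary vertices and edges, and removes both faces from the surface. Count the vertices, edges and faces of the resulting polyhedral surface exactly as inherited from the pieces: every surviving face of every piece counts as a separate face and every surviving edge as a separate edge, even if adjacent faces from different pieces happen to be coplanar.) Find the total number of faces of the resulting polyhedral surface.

52

An octagonal bipyramid: V=10, E=24, F=16.
Attach a 14-gonal bipyramid (V=16, E=42, F=28) along a 3-gon: merge 3 vertices and 3 edges, delete both glued faces → V=23, E=63, F=42.
Attach a hexagonal bipyramid (V=8, E=18, F=12) along a 3-gon: merge 3 vertices and 3 edges, delete both glued faces → V=28, E=78, F=52.
Check: V − E + F = 28 − 78 + 52 = 2.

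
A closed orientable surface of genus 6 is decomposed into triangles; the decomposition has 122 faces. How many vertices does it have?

51

χ = 2 − 2·6 = -10, and every face is a triangle so 3F = 2E.
E = 3·122/2 = 183. Then V = -10 + E − F = -10 + 183 − 122 = 51.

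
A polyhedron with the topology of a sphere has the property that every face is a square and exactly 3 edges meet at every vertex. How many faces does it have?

6

Each face has 4 edges and each edge borders two faces, so 2E = 4F.
Each vertex has degree 3, so 3V = 2E and hence V = 4F/3.
Euler: V − E + F = 2 ⇒ (4F/3) − (4F/2) + F = 2.
Multiply by 6: (8 − 12 + 6)F = 12, i.e. 2F = 12.
So F = 6, E = 4·6/2 = 12, V = 4·6/3 = 8.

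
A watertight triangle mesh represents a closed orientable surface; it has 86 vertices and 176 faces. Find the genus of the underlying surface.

Every face is a triangle, so 2E = 3·176 = 528, giving E = 264.
χ = V − E + F = 86 − 264 + 176 = -2.
For a closed orientable surface χ = 2 − 2g, so g = (2 − (-2))/2 = 2.

2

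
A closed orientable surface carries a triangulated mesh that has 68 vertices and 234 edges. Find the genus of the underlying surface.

Every face is a triangle and each edge borders two faces, so 3F = 2·234, giving F = 156.
χ = V − E + F = 68 − 234 + 156 = -10.
For a closed orientable surface χ = 2 − 2g, so g = (2 − (-10))/2 = 6.

6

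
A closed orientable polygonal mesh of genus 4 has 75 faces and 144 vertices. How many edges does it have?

225

For a closed orientable surface of genus 4, χ = 2 − 2·4 = -6.
E = V + F − (-6) = 144 + 75 − (-6) = 225.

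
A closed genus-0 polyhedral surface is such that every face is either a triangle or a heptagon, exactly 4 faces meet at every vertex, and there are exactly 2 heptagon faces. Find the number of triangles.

Let x be the number of triangles; then F = 2 + x.
Edge–face incidences: 2E = 7·2 + 3·x = 14 + 3x.
Every vertex has degree 4, so 4V = 2E.
Euler: V − E + F = 2 ⇒ (2E)/4 − E + (2 + x) = 2.
Multiply by 8: 2·(2E) − 4·(2E) + 8·(2 + x) = 16, i.e. 16 + 8x − 2·(14 + 3x) = 16.
Collecting terms: 2x − 12 = 16, so 2x = 28, so x = 14.
Then 2E = 14 + 3·14 = 56, so E = 28, V = 2E/4 = 14, F = 2 + 14 = 16.

14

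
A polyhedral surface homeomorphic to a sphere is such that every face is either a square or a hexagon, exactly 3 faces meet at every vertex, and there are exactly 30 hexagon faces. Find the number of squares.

Let x be the number of squares; then F = 30 + x.
Edge–face incidences: 2E = 6·30 + 4·x = 180 + 4x.
Every vertex has degree 3, so 3V = 2E.
Euler: V − E + F = 2 ⇒ (2E)/3 − E + (30 + x) = 2.
Multiply by 6: 2·(2E) − 3·(2E) + 6·(30 + x) = 12, i.e. 180 + 6x − (180 + 4x) = 12.
Collecting terms: 2x = 12, so x = 6.
Then 2E = 180 + 4·6 = 204, so E = 102, V = 2E/3 = 68, F = 30 + 6 = 36.

6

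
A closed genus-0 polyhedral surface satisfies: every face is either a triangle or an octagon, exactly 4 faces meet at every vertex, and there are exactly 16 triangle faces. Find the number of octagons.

2

Let x be the number of octagons; then F = 16 + x.
Edge–face incidences: 2E = 3·16 + 8·x = 48 + 8x.
Every vertex has degree 4, so 4V = 2E.
Euler: V − E + F = 2 ⇒ (2E)/4 − E + (16 + x) = 2.
Multiply by 8: 2·(2E) − 4·(2E) + 8·(16 + x) = 16, i.e. 128 + 8x − 2·(48 + 8x) = 16.
Collecting terms: −8x + 32 = 16, so −8x = −16, so x = 2.
Then 2E = 48 + 8·2 = 64, so E = 32, V = 2E/4 = 16, F = 16 + 2 = 18.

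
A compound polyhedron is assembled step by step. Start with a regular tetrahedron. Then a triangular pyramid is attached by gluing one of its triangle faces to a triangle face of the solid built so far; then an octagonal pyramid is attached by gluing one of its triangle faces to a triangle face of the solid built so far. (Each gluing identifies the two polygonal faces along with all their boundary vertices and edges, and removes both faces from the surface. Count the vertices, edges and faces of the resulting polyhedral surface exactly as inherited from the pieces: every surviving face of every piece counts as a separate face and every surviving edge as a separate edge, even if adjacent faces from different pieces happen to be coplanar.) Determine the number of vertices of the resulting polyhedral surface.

11

A regular tetrahedron: V=4, E=6, F=4.
Attach a triangular pyramid (V=4, E=6, F=4) along a 3-gon: merge 3 vertices and 3 edges, delete both glued faces → V=5, E=9, F=6.
Attach an octagonal pyramid (V=9, E=16, F=9) along a 3-gon: merge 3 vertices and 3 edges, delete both glued faces → V=11, E=22, F=13.
Check: V − E + F = 11 − 22 + 13 = 2.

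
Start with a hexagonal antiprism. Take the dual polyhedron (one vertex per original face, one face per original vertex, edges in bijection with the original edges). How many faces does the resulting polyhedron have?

12

The base solid has V = 12, E = 24, F = 14.
The dual swaps V and F and preserves E: V′ = F = 14, E′ = E = 24, F′ = V = 12.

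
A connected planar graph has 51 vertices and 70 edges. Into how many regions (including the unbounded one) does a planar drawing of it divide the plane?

Euler's formula for a connected plane graph: V − E + F = 2, so F = 2 − 51 + 70 = 21.

21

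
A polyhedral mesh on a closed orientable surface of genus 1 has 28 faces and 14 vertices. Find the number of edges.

42

For a closed orientable surface of genus 1, χ = 2 − 2·1 = 0.
E = V + F − (0) = 14 + 28 − (0) = 42.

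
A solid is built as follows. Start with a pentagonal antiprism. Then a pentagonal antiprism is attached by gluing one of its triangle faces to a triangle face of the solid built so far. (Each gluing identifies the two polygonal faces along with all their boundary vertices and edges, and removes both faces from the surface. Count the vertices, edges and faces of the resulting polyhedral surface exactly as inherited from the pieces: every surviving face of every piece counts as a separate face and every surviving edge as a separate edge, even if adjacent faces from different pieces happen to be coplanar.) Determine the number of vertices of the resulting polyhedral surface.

A pentagonal antiprism: V=10, E=20, F=12.
Attach a pentagonal antiprism (V=10, E=20, F=12) along a 3-gon: merge 3 vertices and 3 edges, delete both glued faces → V=17, E=37, F=22.
Check: V − E + F = 17 − 37 + 22 = 2.

17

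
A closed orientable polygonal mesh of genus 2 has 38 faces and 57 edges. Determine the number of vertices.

For a closed orientable surface of genus 2, χ = 2 − 2·2 = -2.
V = -2 + E − F = -2 + 57 − 38 = 17.

17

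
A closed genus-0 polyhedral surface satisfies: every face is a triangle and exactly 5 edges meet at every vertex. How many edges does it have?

Each face has 3 edges and each edge borders two faces, so 2E = 3F.
Each vertex has degree 5, so 5V = 2E and hence V = 3F/5.
Euler: V − E + F = 2 ⇒ (3F/5) − (3F/2) + F = 2.
Multiply by 10: (6 − 15 + 10)F = 20, i.e. 1F = 20.
So F = 20, E = 3·20/2 = 30, V = 3·20/5 = 12.

30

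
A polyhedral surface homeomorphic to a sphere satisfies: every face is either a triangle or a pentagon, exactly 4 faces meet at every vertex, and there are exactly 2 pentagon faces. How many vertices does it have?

10

Let x be the number of triangles; then F = 2 + x.
Edge–face incidences: 2E = 5·2 + 3·x = 10 + 3x.
Every vertex has degree 4, so 4V = 2E.
Euler: V − E + F = 2 ⇒ (2E)/4 − E + (2 + x) = 2.
Multiply by 8: 2·(2E) − 4·(2E) + 8·(2 + x) = 16, i.e. 16 + 8x − 2·(10 + 3x) = 16.
Collecting terms: 2x − 4 = 16, so 2x = 20, so x = 10.
Then 2E = 10 + 3·10 = 40, so E = 20, V = 2E/4 = 10, F = 2 + 10 = 12.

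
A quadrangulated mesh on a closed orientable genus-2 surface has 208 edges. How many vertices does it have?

102

χ = 2 − 2·2 = -2, and every face is a square so 4F = 2E.
F = 2E/4 = 104. Then V = -2 + E − F = -2 + 208 − 104 = 102.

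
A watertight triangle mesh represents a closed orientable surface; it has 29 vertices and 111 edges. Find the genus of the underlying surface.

5

Every face is a triangle and each edge borders two faces, so 3F = 2·111, giving F = 74.
χ = V − E + F = 29 − 111 + 74 = -8.
For a closed orientable surface χ = 2 − 2g, so g = (2 − (-8))/2 = 5.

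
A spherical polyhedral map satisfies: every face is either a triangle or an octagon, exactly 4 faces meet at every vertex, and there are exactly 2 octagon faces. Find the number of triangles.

Let x be the number of triangles; then F = 2 + x.
Edge–face incidences: 2E = 8·2 + 3·x = 16 + 3x.
Every vertex has degree 4, so 4V = 2E.
Euler: V − E + F = 2 ⇒ (2E)/4 − E + (2 + x) = 2.
Multiply by 8: 2·(2E) − 4·(2E) + 8·(2 + x) = 16, i.e. 16 + 8x − 2·(16 + 3x) = 16.
Collecting terms: 2x − 16 = 16, so 2x = 32, so x = 16.
Then 2E = 16 + 3·16 = 64, so E = 32, V = 2E/4 = 16, F = 2 + 16 = 18.

16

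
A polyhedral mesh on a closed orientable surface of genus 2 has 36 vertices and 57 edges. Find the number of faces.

19

For a closed orientable surface of genus 2, χ = 2 − 2·2 = -2.
F = -2 − V + E = -2 − 36 + 57 = 19.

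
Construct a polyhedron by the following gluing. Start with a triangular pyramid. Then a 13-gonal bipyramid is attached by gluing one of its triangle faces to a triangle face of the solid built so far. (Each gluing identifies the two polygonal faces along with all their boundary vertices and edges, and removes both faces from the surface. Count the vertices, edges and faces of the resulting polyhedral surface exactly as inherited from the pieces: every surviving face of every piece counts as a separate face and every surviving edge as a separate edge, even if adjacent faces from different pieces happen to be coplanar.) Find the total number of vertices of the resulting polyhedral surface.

A triangular pyramid: V=4, E=6, F=4.
Attach a 13-gonal bipyramid (V=15, E=39, F=26) along a 3-gon: merge 3 vertices and 3 edges, delete both glued faces → V=16, E=42, F=28.
Check: V − E + F = 16 − 42 + 28 = 2.

16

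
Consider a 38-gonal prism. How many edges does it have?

114

A prism on an n-gon has two n-gon bases and n rectangular sides: V = 2·38 = 76, E = 3·38 = 114, F = 38 + 2 = 40.
Check: V − E + F = 76 − 114 + 40 = 2.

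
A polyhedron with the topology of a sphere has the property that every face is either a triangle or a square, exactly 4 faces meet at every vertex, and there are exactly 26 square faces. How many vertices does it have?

Let x be the number of triangles; then F = 26 + x.
Edge–face incidences: 2E = 4·26 + 3·x = 104 + 3x.
Every vertex has degree 4, so 4V = 2E.
Euler: V − E + F = 2 ⇒ (2E)/4 − E + (26 + x) = 2.
Multiply by 8: 2·(2E) − 4·(2E) + 8·(26 + x) = 16, i.e. 208 + 8x − 2·(104 + 3x) = 16.
Collecting terms: 2x = 16, so x = 8.
Then 2E = 104 + 3·8 = 128, so E = 64, V = 2E/4 = 32, F = 26 + 8 = 34.

32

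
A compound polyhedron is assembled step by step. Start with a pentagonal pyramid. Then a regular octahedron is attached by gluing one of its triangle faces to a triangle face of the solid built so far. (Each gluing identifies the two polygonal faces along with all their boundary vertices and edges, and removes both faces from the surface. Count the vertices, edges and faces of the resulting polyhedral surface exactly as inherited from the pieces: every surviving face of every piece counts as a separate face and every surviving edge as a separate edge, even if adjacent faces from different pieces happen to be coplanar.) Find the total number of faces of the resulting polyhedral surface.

12

A pentagonal pyramid: V=6, E=10, F=6.
Attach a regular octahedron (V=6, E=12, F=8) along a 3-gon: merge 3 vertices and 3 edges, delete both glued faces → V=9, E=19, F=12.
Check: V − E + F = 9 − 19 + 12 = 2.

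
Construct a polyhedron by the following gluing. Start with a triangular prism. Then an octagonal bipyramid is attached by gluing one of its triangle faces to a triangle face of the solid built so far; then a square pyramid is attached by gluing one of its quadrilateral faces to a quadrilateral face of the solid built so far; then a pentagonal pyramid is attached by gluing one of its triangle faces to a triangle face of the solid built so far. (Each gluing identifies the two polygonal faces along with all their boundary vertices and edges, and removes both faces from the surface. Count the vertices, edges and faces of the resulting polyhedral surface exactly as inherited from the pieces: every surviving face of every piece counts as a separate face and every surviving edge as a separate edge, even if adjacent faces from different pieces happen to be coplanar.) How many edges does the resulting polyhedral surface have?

41

A triangular prism: V=6, E=9, F=5.
Attach an octagonal bipyramid (V=10, E=24, F=16) along a 3-gon: merge 3 vertices and 3 edges, delete both glued faces → V=13, E=30, F=19.
Attach a square pyramid (V=5, E=8, F=5) along a 4-gon: merge 4 vertices and 4 edges, delete both glued faces → V=14, E=34, F=22.
Attach a pentagonal pyramid (V=6, E=10, F=6) along a 3-gon: merge 3 vertices and 3 edges, delete both glued faces → V=17, E=41, F=26.
Check: V − E + F = 17 − 41 + 26 = 2.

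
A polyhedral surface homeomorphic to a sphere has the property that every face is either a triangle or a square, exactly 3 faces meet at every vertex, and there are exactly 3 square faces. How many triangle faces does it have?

2

Let x be the number of triangles; then F = 3 + x.
Edge–face incidences: 2E = 4·3 + 3·x = 12 + 3x.
Every vertex has degree 3, so 3V = 2E.
Euler: V − E + F = 2 ⇒ (2E)/3 − E + (3 + x) = 2.
Multiply by 6: 2·(2E) − 3·(2E) + 6·(3 + x) = 12, i.e. 18 + 6x − (12 + 3x) = 12.
Collecting terms: 3x + 6 = 12, so 3x = 6, so x = 2.
Then 2E = 12 + 3·2 = 18, so E = 9, V = 2E/3 = 6, F = 3 + 2 = 5.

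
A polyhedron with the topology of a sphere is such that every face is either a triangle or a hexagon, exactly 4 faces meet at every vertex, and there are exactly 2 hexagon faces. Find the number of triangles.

Let x be the number of triangles; then F = 2 + x.
Edge–face incidences: 2E = 6·2 + 3·x = 12 + 3x.
Every vertex has degree 4, so 4V = 2E.
Euler: V − E + F = 2 ⇒ (2E)/4 − E + (2 + x) = 2.
Multiply by 8: 2·(2E) − 4·(2E) + 8·(2 + x) = 16, i.e. 16 + 8x − 2·(12 + 3x) = 16.
Collecting terms: 2x − 8 = 16, so 2x = 24, so x = 12.
Then 2E = 12 + 3·12 = 48, so E = 24, V = 2E/4 = 12, F = 2 + 12 = 14.

12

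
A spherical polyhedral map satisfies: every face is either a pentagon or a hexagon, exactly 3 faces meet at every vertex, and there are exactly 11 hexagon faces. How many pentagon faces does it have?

12

Let x be the number of pentagons; then F = 11 + x.
Edge–face incidences: 2E = 6·11 + 5·x = 66 + 5x.
Every vertex has degree 3, so 3V = 2E.
Euler: V − E + F = 2 ⇒ (2E)/3 − E + (11 + x) = 2.
Multiply by 6: 2·(2E) − 3·(2E) + 6·(11 + x) = 12, i.e. 66 + 6x − (66 + 5x) = 12.
Collecting terms: x = 12.
Then 2E = 66 + 5·12 = 126, so E = 63, V = 2E/3 = 42, F = 11 + 12 = 23.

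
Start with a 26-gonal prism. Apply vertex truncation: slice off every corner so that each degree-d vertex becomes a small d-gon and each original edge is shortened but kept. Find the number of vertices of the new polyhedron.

The base solid has V = 52, E = 78, F = 28.
Truncation replaces each original edge-end by a new vertex, so V′ = 2E = 156.
Each original edge survives, and each old vertex of degree d contributes d new edges; summing degrees gives Σd = 2E, so E′ = E + 2E = 3E = 234.
Each original face survives and each original vertex becomes one new face: F′ = F + V = 80.

156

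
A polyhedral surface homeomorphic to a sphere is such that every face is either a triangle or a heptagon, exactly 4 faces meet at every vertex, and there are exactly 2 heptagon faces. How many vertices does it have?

14

Let x be the number of triangles; then F = 2 + x.
Edge–face incidences: 2E = 7·2 + 3·x = 14 + 3x.
Every vertex has degree 4, so 4V = 2E.
Euler: V − E + F = 2 ⇒ (2E)/4 − E + (2 + x) = 2.
Multiply by 8: 2·(2E) − 4·(2E) + 8·(2 + x) = 16, i.e. 16 + 8x − 2·(14 + 3x) = 16.
Collecting terms: 2x − 12 = 16, so 2x = 28, so x = 14.
Then 2E = 14 + 3·14 = 56, so E = 28, V = 2E/4 = 14, F = 2 + 14 = 16.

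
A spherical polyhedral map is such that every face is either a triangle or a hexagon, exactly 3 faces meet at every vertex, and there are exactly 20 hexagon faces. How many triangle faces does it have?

Let x be the number of triangles; then F = 20 + x.
Edge–face incidences: 2E = 6·20 + 3·x = 120 + 3x.
Every vertex has degree 3, so 3V = 2E.
Euler: V − E + F = 2 ⇒ (2E)/3 − E + (20 + x) = 2.
Multiply by 6: 2·(2E) − 3·(2E) + 6·(20 + x) = 12, i.e. 120 + 6x − (120 + 3x) = 12.
Collecting terms: 3x = 12, so x = 4.
Then 2E = 120 + 3·4 = 132, so E = 66, V = 2E/3 = 44, F = 20 + 4 = 24.

4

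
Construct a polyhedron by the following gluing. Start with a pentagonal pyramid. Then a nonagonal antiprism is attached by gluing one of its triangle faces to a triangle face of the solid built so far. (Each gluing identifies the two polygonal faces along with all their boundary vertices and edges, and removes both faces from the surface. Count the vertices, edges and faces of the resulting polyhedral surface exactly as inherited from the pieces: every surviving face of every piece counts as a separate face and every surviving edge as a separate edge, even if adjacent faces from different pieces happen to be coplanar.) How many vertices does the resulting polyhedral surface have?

A pentagonal pyramid: V=6, E=10, F=6.
Attach a nonagonal antiprism (V=18, E=36, F=20) along a 3-gon: merge 3 vertices and 3 edges, delete both glued faces → V=21, E=43, F=24.
Check: V − E + F = 21 − 43 + 24 = 2.

21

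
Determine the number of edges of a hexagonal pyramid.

A pyramid on an n-gon base has one n-gon and n triangles: V = 6 + 1 = 7, E = 2·6 = 12, F = 6 + 1 = 7.
Check: V − E + F = 7 − 12 + 7 = 2.

12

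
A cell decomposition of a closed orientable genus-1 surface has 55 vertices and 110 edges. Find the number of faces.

55

For a closed orientable surface of genus 1, χ = 2 − 2·1 = 0.
F = 0 − V + E = 0 − 55 + 110 = 55.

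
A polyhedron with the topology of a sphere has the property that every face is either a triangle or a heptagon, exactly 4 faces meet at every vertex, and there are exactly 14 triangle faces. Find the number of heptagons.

Let x be the number of heptagons; then F = 14 + x.
Edge–face incidences: 2E = 3·14 + 7·x = 42 + 7x.
Every vertex has degree 4, so 4V = 2E.
Euler: V − E + F = 2 ⇒ (2E)/4 − E + (14 + x) = 2.
Multiply by 8: 2·(2E) − 4·(2E) + 8·(14 + x) = 16, i.e. 112 + 8x − 2·(42 + 7x) = 16.
Collecting terms: −6x + 28 = 16, so −6x = −12, so x = 2.
Then 2E = 42 + 7·2 = 56, so E = 28, V = 2E/4 = 14, F = 14 + 2 = 16.

2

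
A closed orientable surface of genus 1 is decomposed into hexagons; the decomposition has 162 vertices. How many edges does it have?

243

χ = 2 − 2·1 = 0, and every face is a hexagon so 6F = 2E.
V − E + F = 0 with E = 6F/2 gives 162 − (6/2 − 1)·F = 0, so F = 81 and E = 243.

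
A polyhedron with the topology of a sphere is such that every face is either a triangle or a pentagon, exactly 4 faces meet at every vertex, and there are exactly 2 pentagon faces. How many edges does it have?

20

Let x be the number of triangles; then F = 2 + x.
Edge–face incidences: 2E = 5·2 + 3·x = 10 + 3x.
Every vertex has degree 4, so 4V = 2E.
Euler: V − E + F = 2 ⇒ (2E)/4 − E + (2 + x) = 2.
Multiply by 8: 2·(2E) − 4·(2E) + 8·(2 + x) = 16, i.e. 16 + 8x − 2·(10 + 3x) = 16.
Collecting terms: 2x − 4 = 16, so 2x = 20, so x = 10.
Then 2E = 10 + 3·10 = 40, so E = 20, V = 2E/4 = 10, F = 2 + 10 = 12.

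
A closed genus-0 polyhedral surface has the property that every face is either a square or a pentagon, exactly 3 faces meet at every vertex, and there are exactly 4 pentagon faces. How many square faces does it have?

Let x be the number of squares; then F = 4 + x.
Edge–face incidences: 2E = 5·4 + 4·x = 20 + 4x.
Every vertex has degree 3, so 3V = 2E.
Euler: V − E + F = 2 ⇒ (2E)/3 − E + (4 + x) = 2.
Multiply by 6: 2·(2E) − 3·(2E) + 6·(4 + x) = 12, i.e. 24 + 6x − (20 + 4x) = 12.
Collecting terms: 2x + 4 = 12, so 2x = 8, so x = 4.
Then 2E = 20 + 4·4 = 36, so E = 18, V = 2E/3 = 12, F = 4 + 4 = 8.

4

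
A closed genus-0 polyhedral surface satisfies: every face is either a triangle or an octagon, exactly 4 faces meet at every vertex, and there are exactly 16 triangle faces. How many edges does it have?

32

Let x be the number of octagons; then F = 16 + x.
Edge–face incidences: 2E = 3·16 + 8·x = 48 + 8x.
Every vertex has degree 4, so 4V = 2E.
Euler: V − E + F = 2 ⇒ (2E)/4 − E + (16 + x) = 2.
Multiply by 8: 2·(2E) − 4·(2E) + 8·(16 + x) = 16, i.e. 128 + 8x − 2·(48 + 8x) = 16.
Collecting terms: −8x + 32 = 16, so −8x = −16, so x = 2.
Then 2E = 48 + 8·2 = 64, so E = 32, V = 2E/4 = 16, F = 16 + 2 = 18.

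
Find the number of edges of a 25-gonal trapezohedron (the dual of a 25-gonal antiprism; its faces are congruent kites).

The n-trapezohedron (dual of the n-antiprism) has V = 2·25 + 2 = 52, E = 4·25 = 100, F = 2·25 = 50.

100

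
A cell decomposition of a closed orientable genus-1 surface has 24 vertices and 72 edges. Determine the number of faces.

48

For a closed orientable surface of genus 1, χ = 2 − 2·1 = 0.
F = 0 − V + E = 0 − 24 + 72 = 48.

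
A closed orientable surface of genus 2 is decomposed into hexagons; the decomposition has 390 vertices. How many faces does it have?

196

χ = 2 − 2·2 = -2, and every face is a hexagon so 6F = 2E.
V − E + F = -2 with E = 6F/2 gives 390 − (6/2 − 1)·F = -2, so F = 196 and E = 588.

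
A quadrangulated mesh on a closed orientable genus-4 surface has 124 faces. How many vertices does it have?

118

χ = 2 − 2·4 = -6, and every face is a square so 4F = 2E.
E = 4·124/2 = 248. Then V = -6 + E − F = -6 + 248 − 124 = 118.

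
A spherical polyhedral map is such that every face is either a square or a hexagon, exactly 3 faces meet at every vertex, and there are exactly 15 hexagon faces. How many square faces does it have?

Let x be the number of squares; then F = 15 + x.
Edge–face incidences: 2E = 6·15 + 4·x = 90 + 4x.
Every vertex has degree 3, so 3V = 2E.
Euler: V − E + F = 2 ⇒ (2E)/3 − E + (15 + x) = 2.
Multiply by 6: 2·(2E) − 3·(2E) + 6·(15 + x) = 12, i.e. 90 + 6x − (90 + 4x) = 12.
Collecting terms: 2x = 12, so x = 6.
Then 2E = 90 + 4·6 = 114, so E = 57, V = 2E/3 = 38, F = 15 + 6 = 21.

6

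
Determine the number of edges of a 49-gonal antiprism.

An antiprism on an n-gon has two n-gon caps and 2n triangles: V = 2·49 = 98, E = 4·49 = 196, F = 2·49 + 2 = 100.
Check: V − E + F = 98 − 196 + 100 = 2.

196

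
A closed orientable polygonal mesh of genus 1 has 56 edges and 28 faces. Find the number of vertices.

28

For a closed orientable surface of genus 1, χ = 2 − 2·1 = 0.
V = 0 + E − F = 0 + 56 − 28 = 28.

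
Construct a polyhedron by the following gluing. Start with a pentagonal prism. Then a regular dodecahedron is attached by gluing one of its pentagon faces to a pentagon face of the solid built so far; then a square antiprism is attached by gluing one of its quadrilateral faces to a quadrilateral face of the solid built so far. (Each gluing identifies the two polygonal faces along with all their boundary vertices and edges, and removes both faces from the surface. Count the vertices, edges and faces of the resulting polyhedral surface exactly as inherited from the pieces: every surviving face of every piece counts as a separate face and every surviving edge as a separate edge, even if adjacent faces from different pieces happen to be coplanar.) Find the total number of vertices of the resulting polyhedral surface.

29

A pentagonal prism: V=10, E=15, F=7.
Attach a regular dodecahedron (V=20, E=30, F=12) along a 5-gon: merge 5 vertices and 5 edges, delete both glued faces → V=25, E=40, F=17.
Attach a square antiprism (V=8, E=16, F=10) along a 4-gon: merge 4 vertices and 4 edges, delete both glued faces → V=29, E=52, F=25.
Check: V − E + F = 29 − 52 + 25 = 2.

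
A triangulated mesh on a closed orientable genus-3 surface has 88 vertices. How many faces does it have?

χ = 2 − 2·3 = -4, and every face is a triangle so 3F = 2E.
V − E + F = -4 with E = 3F/2 gives 88 − (3/2 − 1)·F = -4, so F = 184 and E = 276.

184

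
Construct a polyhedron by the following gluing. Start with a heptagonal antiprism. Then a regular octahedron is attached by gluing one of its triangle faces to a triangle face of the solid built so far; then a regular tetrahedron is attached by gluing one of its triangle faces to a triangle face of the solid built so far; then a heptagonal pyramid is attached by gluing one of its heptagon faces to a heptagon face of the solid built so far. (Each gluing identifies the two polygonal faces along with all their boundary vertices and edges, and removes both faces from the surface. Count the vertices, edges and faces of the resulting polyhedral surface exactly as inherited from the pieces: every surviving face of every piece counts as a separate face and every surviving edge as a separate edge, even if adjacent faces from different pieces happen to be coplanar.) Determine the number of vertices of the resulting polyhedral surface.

19

A heptagonal antiprism: V=14, E=28, F=16.
Attach a regular octahedron (V=6, E=12, F=8) along a 3-gon: merge 3 vertices and 3 edges, delete both glued faces → V=17, E=37, F=22.
Attach a regular tetrahedron (V=4, E=6, F=4) along a 3-gon: merge 3 vertices and 3 edges, delete both glued faces → V=18, E=40, F=24.
Attach a heptagonal pyramid (V=8, E=14, F=8) along a 7-gon: merge 7 vertices and 7 edges, delete both glued faces → V=19, E=47, F=30.
Check: V − E + F = 19 − 47 + 30 = 2.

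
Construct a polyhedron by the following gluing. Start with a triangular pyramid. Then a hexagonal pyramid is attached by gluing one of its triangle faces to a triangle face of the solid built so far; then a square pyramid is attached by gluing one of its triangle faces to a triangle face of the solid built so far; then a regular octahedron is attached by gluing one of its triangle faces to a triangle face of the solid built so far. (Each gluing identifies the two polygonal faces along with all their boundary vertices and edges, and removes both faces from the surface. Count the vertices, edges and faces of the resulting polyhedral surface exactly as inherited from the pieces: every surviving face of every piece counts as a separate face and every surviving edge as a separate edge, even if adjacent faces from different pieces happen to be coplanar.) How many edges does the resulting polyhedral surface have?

A triangular pyramid: V=4, E=6, F=4.
Attach a hexagonal pyramid (V=7, E=12, F=7) along a 3-gon: merge 3 vertices and 3 edges, delete both glued faces → V=8, E=15, F=9.
Attach a square pyramid (V=5, E=8, F=5) along a 3-gon: merge 3 vertices and 3 edges, delete both glued faces → V=10, E=20, F=12.
Attach a regular octahedron (V=6, E=12, F=8) along a 3-gon: merge 3 vertices and 3 edges, delete both glued faces → V=13, E=29, F=18.
Check: V − E + F = 13 − 29 + 18 = 2.

29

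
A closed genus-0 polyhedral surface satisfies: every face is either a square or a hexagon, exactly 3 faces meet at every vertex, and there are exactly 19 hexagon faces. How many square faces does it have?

Let x be the number of squares; then F = 19 + x.
Edge–face incidences: 2E = 6·19 + 4·x = 114 + 4x.
Every vertex has degree 3, so 3V = 2E.
Euler: V − E + F = 2 ⇒ (2E)/3 − E + (19 + x) = 2.
Multiply by 6: 2·(2E) − 3·(2E) + 6·(19 + x) = 12, i.e. 114 + 6x − (114 + 4x) = 12.
Collecting terms: 2x = 12, so x = 6.
Then 2E = 114 + 4·6 = 138, so E = 69, V = 2E/3 = 46, F = 19 + 6 = 25.

6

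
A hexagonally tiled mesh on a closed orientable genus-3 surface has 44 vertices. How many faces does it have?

24

χ = 2 − 2·3 = -4, and every face is a hexagon so 6F = 2E.
V − E + F = -4 with E = 6F/2 gives 44 − (6/2 − 1)·F = -4, so F = 24 and E = 72.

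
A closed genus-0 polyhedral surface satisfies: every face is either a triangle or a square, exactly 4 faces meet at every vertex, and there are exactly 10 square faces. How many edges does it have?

32

Let x be the number of triangles; then F = 10 + x.
Edge–face incidences: 2E = 4·10 + 3·x = 40 + 3x.
Every vertex has degree 4, so 4V = 2E.
Euler: V − E + F = 2 ⇒ (2E)/4 − E + (10 + x) = 2.
Multiply by 8: 2·(2E) − 4·(2E) + 8·(10 + x) = 16, i.e. 80 + 8x − 2·(40 + 3x) = 16.
Collecting terms: 2x = 16, so x = 8.
Then 2E = 40 + 3·8 = 64, so E = 32, V = 2E/4 = 16, F = 10 + 8 = 18.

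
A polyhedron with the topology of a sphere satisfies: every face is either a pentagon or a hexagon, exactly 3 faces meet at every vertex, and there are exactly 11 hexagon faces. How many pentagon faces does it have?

12

Let x be the number of pentagons; then F = 11 + x.
Edge–face incidences: 2E = 6·11 + 5·x = 66 + 5x.
Every vertex has degree 3, so 3V = 2E.
Euler: V − E + F = 2 ⇒ (2E)/3 − E + (11 + x) = 2.
Multiply by 6: 2·(2E) − 3·(2E) + 6·(11 + x) = 12, i.e. 66 + 6x − (66 + 5x) = 12.
Collecting terms: x = 12.
Then 2E = 66 + 5·12 = 126, so E = 63, V = 2E/3 = 42, F = 11 + 12 = 23.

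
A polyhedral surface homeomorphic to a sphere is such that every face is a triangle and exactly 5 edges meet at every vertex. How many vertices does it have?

Each face has 3 edges and each edge borders two faces, so 2E = 3F.
Each vertex has degree 5, so 5V = 2E and hence V = 3F/5.
Euler: V − E + F = 2 ⇒ (3F/5) − (3F/2) + F = 2.
Multiply by 10: (6 − 15 + 10)F = 20, i.e. 1F = 20.
So F = 20, E = 3·20/2 = 30, V = 3·20/5 = 12.

12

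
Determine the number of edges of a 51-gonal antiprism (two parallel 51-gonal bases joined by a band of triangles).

An antiprism on an n-gon has two n-gon caps and 2n triangles: V = 2·51 = 102, E = 4·51 = 204, F = 2·51 + 2 = 104.

204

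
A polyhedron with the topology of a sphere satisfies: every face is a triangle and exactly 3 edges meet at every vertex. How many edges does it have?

Each face has 3 edges and each edge borders two faces, so 2E = 3F.
Each vertex has degree 3, so 3V = 2E and hence V = 3F/3.
Euler: V − E + F = 2 ⇒ (3F/3) − (3F/2) + F = 2.
Multiply by 6: (6 − 9 + 6)F = 12, i.e. 3F = 12.
So F = 4, E = 3·4/2 = 6, V = 3·4/3 = 4.

6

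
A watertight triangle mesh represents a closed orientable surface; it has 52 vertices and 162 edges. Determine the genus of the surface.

Every face is a triangle and each edge borders two faces, so 3F = 2·162, giving F = 108.
χ = V − E + F = 52 − 162 + 108 = -2.
For a closed orientable surface χ = 2 − 2g, so g = (2 − (-2))/2 = 2.

2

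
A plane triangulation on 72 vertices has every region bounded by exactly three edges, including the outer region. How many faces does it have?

In a plane triangulation 3F = 2E and V − E + F = 2, so F = 2V − 4 = 2·72 − 4 = 140.

140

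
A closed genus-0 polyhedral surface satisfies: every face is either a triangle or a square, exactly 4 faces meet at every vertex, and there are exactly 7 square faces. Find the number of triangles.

Let x be the number of triangles; then F = 7 + x.
Edge–face incidences: 2E = 4·7 + 3·x = 28 + 3x.
Every vertex has degree 4, so 4V = 2E.
Euler: V − E + F = 2 ⇒ (2E)/4 − E + (7 + x) = 2.
Multiply by 8: 2·(2E) − 4·(2E) + 8·(7 + x) = 16, i.e. 56 + 8x − 2·(28 + 3x) = 16.
Collecting terms: 2x = 16, so x = 8.
Then 2E = 28 + 3·8 = 52, so E = 26, V = 2E/4 = 13, F = 7 + 8 = 15.

8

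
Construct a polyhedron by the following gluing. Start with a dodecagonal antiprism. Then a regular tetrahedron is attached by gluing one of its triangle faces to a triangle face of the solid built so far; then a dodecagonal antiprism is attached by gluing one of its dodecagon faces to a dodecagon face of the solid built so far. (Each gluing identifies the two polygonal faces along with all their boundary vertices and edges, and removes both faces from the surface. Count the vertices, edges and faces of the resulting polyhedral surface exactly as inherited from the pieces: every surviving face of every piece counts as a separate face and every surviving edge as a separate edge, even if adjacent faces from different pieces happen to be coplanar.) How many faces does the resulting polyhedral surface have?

52

A dodecagonal antiprism: V=24, E=48, F=26.
Attach a regular tetrahedron (V=4, E=6, F=4) along a 3-gon: merge 3 vertices and 3 edges, delete both glued faces → V=25, E=51, F=28.
Attach a dodecagonal antiprism (V=24, E=48, F=26) along a 12-gon: merge 12 vertices and 12 edges, delete both glued faces → V=37, E=87, F=52.
Check: V − E + F = 37 − 87 + 52 = 2.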